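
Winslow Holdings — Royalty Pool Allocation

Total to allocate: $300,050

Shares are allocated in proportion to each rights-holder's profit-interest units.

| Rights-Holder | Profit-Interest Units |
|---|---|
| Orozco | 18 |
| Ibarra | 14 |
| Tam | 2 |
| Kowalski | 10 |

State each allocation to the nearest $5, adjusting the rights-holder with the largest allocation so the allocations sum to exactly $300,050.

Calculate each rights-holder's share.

Sum of profit-interest units: 44.
Unrounded shares: Orozco 18/44 × $300,050 = 122,747.73; Ibarra 14/44 × $300,050 = 95,470.45; Tam 2/44 × $300,050 = 13,638.64; Kowalski 10/44 × $300,050 = 68,193.18.
At nearest $5: Orozco $122,750; Ibarra $95,470; Tam $13,640; Kowalski $68,195. Sum = $300,055.
Difference $300,050 − $300,055 = −$5 applied to largest allocation (Orozco): Orozco becomes $122,745.

Orozco: $122,745; Ibarra: $95,470; Tam: $13,640; Kowalski: $68,195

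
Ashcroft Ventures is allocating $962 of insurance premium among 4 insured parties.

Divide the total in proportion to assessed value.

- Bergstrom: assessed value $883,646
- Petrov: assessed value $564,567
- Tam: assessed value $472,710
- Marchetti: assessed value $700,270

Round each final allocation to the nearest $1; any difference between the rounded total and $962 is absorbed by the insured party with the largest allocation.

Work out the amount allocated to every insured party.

Bergstrom: $325 · Petrov: $207 · Tam: $173 · Marchetti: $257

Combined assessed value = 2,621,193.
Pro-rata amounts: Bergstrom 883,646/2,621,193 × $962 = 324.31; Petrov 564,567/2,621,193 × $962 = 207.20; Tam 472,710/2,621,193 × $962 = 173.49; Marchetti 700,270/2,621,193 × $962 = 257.01.
After rounding ($1): Bergstrom $324; Petrov $207; Tam $173; Marchetti $257. Sum = $961.
Difference $962 − $961 = +$1 applied to largest allocation (Bergstrom): Bergstrom becomes $325.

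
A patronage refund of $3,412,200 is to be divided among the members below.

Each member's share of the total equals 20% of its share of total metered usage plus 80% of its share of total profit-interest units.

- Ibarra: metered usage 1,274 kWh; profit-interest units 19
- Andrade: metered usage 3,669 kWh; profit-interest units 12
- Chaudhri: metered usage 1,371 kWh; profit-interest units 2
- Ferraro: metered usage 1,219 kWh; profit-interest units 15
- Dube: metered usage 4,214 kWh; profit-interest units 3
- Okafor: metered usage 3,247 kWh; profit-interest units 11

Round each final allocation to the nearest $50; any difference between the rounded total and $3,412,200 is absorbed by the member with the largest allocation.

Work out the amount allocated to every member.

Ibarra: $894,500 · Andrade: $695,350 · Chaudhri: $150,450 · Ferraro: $715,900 · Dube: $323,900 · Okafor: $632,100

Metered usage total 14,994; profit-interest units total 62.
Combined weights (20% metered usage + 80% profit-interest units): Ibarra 0.2622; Andrade 0.2038; Chaudhri 0.0441; Ferraro 0.2098; Dube 0.0949; Okafor 0.1852.
Raw shares: Ibarra 894,524.45; Andrade 695,332.27; Chaudhri 150,456.75; Ferraro 715,907.62; Dube 323,882.02; Okafor 632,096.88.
After rounding ($50): Ibarra $894,500; Andrade $695,350; Chaudhri $150,450; Ferraro $715,900; Dube $323,900; Okafor $632,100. Sum = $3,412,200.
Rounded total matches; no reconciliation needed.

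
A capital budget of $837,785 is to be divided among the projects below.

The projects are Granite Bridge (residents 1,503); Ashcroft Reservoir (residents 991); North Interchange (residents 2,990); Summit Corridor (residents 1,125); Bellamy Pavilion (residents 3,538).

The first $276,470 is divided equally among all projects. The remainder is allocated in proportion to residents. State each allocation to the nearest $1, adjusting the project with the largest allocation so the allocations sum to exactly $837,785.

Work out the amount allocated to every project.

Equal tier: $276,470 ÷ 5 = $55,294 apiece.
Remainder $561,315 by residents (total 10,147): Granite Bridge 83,143.44 → $83,143; Ashcroft Reservoir 54,820.46 → $54,820; North Interchange 165,401.78 → $165,402; Summit Corridor 62,233.11 → $62,233; Bellamy Pavilion 195,716.22 → $195,716.
Rounding difference +$1 on remainder applied to Bellamy Pavilion.
Totals: Granite Bridge $55,294 + $83,143 = $138,437; Ashcroft Reservoir $55,294 + $54,820 = $110,114; North Interchange $55,294 + $165,402 = $220,696; Summit Corridor $55,294 + $62,233 = $117,527; Bellamy Pavilion $55,294 + $195,717 = $251,011.

Granite Bridge: $138,437 | Ashcroft Reservoir: $110,114 | North Interchange: $220,696 | Summit Corridor: $117,527 | Bellamy Pavilion: $251,011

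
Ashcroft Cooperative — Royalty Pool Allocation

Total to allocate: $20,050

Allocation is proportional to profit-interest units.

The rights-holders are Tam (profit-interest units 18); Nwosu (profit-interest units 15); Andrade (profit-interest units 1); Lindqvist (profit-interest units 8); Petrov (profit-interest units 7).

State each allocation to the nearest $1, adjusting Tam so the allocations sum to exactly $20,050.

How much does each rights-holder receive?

Sum of profit-interest units: 49.
Raw shares: Tam 18/49 × $20,050 = 7,365.31; Nwosu 15/49 × $20,050 = 6,137.76; Andrade 1/49 × $20,050 = 409.18; Lindqvist 8/49 × $20,050 = 3,273.47; Petrov 7/49 × $20,050 = 2,864.29.
After rounding ($1): Tam $7,365; Nwosu $6,138; Andrade $409; Lindqvist $3,273; Petrov $2,864. Sum = $20,049.
Difference $20,050 − $20,049 = +$1 applied to Tam: Tam becomes $7,366.

Tam: $7,366; Nwosu: $6,138; Andrade: $409; Lindqvist: $3,273; Petrov: $2,864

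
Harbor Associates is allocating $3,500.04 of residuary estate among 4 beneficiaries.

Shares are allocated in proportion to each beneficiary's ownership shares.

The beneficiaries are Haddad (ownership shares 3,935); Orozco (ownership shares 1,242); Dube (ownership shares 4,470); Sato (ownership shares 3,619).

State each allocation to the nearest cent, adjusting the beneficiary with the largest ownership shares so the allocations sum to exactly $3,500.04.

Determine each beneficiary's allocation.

Total ownership shares = 3,935 + 1,242 + 4,470 + 3,619 = 13,266.
Raw shares: Haddad 1,038.1922; Orozco 327.6835; Dube 1,179.3441; Sato 954.8202.
Rounded to nearest cent: Haddad $1,038.19; Orozco $327.68; Dube $1,179.34; Sato $954.82. Sum = $3,500.03.
Difference $3,500.04 − $3,500.03 = +$0.01 applied to largest ownership shares (Dube): Dube becomes $1,179.35.

Haddad: $1,038.19 | Orozco: $327.68 | Dube: $1,179.35 | Sato: $954.82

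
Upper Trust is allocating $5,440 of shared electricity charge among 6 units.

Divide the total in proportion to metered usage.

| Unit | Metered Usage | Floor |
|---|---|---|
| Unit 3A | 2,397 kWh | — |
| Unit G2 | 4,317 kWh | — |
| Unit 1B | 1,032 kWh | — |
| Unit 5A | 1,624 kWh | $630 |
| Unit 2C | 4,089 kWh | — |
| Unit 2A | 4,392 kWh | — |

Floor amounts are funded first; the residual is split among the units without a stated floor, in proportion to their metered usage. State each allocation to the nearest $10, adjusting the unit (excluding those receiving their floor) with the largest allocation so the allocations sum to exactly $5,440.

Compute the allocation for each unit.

Unit 3A: $710; Unit G2: $1,280; Unit 1B: $310; Unit 5A: $630; Unit 2C: $1,210; Unit 2A: $1,300

Fund the minimums — Unit 5A $630. Remaining pool $4,810.
Remaining pool split over remaining metered usage 16,227: Unit 3A 710.52 → $710; Unit G2 1,279.64 → $1,280; Unit 1B 305.90 → $310; Unit 2C 1,212.06 → $1,210; Unit 2A 1,301.87 → $1,300.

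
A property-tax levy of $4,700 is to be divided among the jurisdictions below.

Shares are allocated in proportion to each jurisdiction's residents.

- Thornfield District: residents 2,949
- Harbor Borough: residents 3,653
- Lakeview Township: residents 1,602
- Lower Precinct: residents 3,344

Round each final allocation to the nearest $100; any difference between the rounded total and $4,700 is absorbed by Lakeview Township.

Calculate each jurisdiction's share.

Residents total: 11,548.
Proportional shares: Thornfield District 2,949/11,548 × $4,700 = 1,200.23; Harbor Borough 3,653/11,548 × $4,700 = 1,486.76; Lakeview Township 1,602/11,548 × $4,700 = 652.01; Lower Precinct 3,344/11,548 × $4,700 = 1,361.00.
After rounding ($100): Thornfield District $1,200; Harbor Borough $1,500; Lakeview Township $700; Lower Precinct $1,400. Sum = $4,800.
Difference $4,700 − $4,800 = −$100 applied to Lakeview Township: Lakeview Township becomes $600.

Thornfield District: $1,200 · Harbor Borough: $1,500 · Lakeview Township: $600 · Lower Precinct: $1,400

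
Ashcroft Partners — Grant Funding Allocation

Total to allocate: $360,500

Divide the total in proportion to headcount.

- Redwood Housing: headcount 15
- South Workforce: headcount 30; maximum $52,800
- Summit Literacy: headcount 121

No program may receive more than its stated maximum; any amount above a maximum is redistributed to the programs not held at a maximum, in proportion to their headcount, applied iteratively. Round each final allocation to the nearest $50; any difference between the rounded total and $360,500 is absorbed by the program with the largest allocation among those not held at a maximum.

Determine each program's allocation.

Sum of headcount: 166.
Pro-rata shares before constraints: Redwood Housing 32,575.30; South Workforce 65,150.60; Summit Literacy 262,774.10.
Capped: South Workforce ($52,800); remaining pool $307,700 reallocated over remaining headcount 136.
Redistributed shares: Redwood Housing 33,937.50 → $33,950; Summit Literacy 273,762.50 → $273,750.

Redwood Housing: $33,950 | South Workforce: $52,800 | Summit Literacy: $273,750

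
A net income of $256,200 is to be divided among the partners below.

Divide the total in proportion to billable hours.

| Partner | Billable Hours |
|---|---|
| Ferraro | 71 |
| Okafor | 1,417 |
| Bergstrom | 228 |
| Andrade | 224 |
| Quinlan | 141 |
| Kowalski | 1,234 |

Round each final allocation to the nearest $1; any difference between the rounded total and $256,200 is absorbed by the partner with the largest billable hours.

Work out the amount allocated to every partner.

Combined billable hours = 71 + 1,417 + 228 + 224 + 141 + 1,234 = 3,315.
Pro-rata amounts: Ferraro 5,487.24; Okafor 109,512.94; Bergstrom 17,621.00; Andrade 17,311.86; Quinlan 10,897.19; Kowalski 95,369.77.
At nearest $1: Ferraro $5,487; Okafor $109,513; Bergstrom $17,621; Andrade $17,312; Quinlan $10,897; Kowalski $95,370. Sum = $256,200.
Sum already equals the total — no adjustment.

Ferraro: $5,487 | Okafor: $109,513 | Bergstrom: $17,621 | Andrade: $17,312 | Quinlan: $10,897 | Kowalski: $95,370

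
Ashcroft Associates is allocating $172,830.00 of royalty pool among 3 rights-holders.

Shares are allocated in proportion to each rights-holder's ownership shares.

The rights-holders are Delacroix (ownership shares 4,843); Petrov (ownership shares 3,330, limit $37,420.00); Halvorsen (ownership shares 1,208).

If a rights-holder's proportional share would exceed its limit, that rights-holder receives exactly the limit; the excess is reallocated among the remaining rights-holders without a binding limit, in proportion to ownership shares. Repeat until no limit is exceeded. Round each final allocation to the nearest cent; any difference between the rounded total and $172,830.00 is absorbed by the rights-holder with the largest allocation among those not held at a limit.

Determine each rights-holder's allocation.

Total ownership shares = 9,381.
Proportional shares (ignoring caps): Delacroix 89,224.5699; Petrov 61,349.9520; Halvorsen 22,255.4781.
Capped: Petrov ($37,420.00); balance $135,410.00 reallocated over remaining ownership shares 6,051.
Redistributed shares: Delacroix 108,377.2319 → $108,377.23; Halvorsen 27,032.7681 → $27,032.77.

Delacroix: $108,377.23; Petrov: $37,420.00; Halvorsen: $27,032.77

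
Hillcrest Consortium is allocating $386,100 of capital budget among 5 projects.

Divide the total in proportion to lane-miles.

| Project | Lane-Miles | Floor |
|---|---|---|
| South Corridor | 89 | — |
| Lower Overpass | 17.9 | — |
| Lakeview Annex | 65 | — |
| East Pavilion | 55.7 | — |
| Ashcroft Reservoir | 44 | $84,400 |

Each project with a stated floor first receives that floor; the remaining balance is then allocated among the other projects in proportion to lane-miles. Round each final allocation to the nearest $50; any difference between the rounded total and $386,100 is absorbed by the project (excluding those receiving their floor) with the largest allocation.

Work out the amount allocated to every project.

Fund the minimums — Ashcroft Reservoir $84,400. Balance $301,700.
Balance split over remaining lane-miles 227.6: South Corridor 117,975.83 → $118,000; Lower Overpass 23,727.72 → $23,750; Lakeview Annex 86,162.13 → $86,150; East Pavilion 73,834.31 → $73,850.
Rounding difference −$50 applied to South Corridor → $117,950.

South Corridor: $117,950 | Lower Overpass: $23,750 | Lakeview Annex: $86,150 | East Pavilion: $73,850 | Ashcroft Reservoir: $84,400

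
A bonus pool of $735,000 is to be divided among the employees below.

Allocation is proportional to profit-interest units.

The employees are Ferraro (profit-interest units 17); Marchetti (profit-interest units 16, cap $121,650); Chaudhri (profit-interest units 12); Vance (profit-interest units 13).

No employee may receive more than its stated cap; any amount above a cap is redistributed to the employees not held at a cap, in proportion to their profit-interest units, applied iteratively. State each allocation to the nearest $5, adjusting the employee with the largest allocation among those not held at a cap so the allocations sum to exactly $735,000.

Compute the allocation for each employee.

Total profit-interest units = 58.
Pro-rata shares before constraints: Ferraro 215,431.03; Marchetti 202,758.62; Chaudhri 152,068.97; Vance 164,741.38.
Capped: Marchetti ($121,650); remaining pool $613,350 reallocated over remaining profit-interest units 42.
Remaining shares: Ferraro 248,260.71 → $248,260; Chaudhri 175,242.86 → $175,245; Vance 189,846.43 → $189,845.

Ferraro: $248,260 · Marchetti: $121,650 · Chaudhri: $175,245 · Vance: $189,845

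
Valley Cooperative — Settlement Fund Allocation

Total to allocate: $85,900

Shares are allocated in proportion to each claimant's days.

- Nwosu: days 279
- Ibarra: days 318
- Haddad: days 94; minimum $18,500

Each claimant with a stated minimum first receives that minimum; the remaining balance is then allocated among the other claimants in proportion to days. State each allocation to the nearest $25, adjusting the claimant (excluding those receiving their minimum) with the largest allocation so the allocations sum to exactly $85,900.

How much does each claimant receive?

Nwosu: $31,500 | Ibarra: $35,900 | Haddad: $18,500

Fund the minimums — Haddad $18,500. Remaining pool $67,400.
Remaining pool split over remaining days 597: Nwosu 31,498.49 → $31,500; Ibarra 35,901.51 → $35,900.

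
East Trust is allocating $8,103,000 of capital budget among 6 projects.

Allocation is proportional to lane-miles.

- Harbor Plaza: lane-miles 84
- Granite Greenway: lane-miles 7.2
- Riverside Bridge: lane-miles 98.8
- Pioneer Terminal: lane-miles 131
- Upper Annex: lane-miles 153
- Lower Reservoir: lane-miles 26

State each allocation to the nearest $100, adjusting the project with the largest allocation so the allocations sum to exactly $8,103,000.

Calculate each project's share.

Harbor Plaza: $1,361,300 | Granite Greenway: $116,700 | Riverside Bridge: $1,601,200 | Pioneer Terminal: $2,123,000 | Upper Annex: $2,479,400 | Lower Reservoir: $421,400

Sum of lane-miles: 500.
Raw shares: Harbor Plaza 84/500 × $8,103,000 = 1,361,304.00; Granite Greenway 7.2/500 × $8,103,000 = 116,683.20; Riverside Bridge 98.8/500 × $8,103,000 = 1,601,152.80; Pioneer Terminal 131/500 × $8,103,000 = 2,122,986.00; Upper Annex 153/500 × $8,103,000 = 2,479,518.00; Lower Reservoir 26/500 × $8,103,000 = 421,356.00.
Rounded to nearest $100: Harbor Plaza $1,361,300; Granite Greenway $116,700; Riverside Bridge $1,601,200; Pioneer Terminal $2,123,000; Upper Annex $2,479,500; Lower Reservoir $421,400. Sum = $8,103,100.
Difference $8,103,000 − $8,103,100 = −$100 applied to largest allocation (Upper Annex): Upper Annex becomes $2,479,400.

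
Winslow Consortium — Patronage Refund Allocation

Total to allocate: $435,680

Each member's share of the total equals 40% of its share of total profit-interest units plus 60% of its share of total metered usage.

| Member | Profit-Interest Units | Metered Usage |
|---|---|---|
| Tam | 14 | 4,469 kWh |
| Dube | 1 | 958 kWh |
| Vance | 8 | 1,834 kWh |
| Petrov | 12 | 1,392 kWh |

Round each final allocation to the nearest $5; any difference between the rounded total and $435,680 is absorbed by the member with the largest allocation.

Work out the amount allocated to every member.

Tam: $204,715 · Dube: $33,920 · Vance: $95,240 · Petrov: $101,805

Profit-interest units total 35; metered usage total 8,653.
Blended shares (40% profit-interest units + 60% metered usage): Tam 0.4699; Dube 0.0779; Vance 0.2186; Petrov 0.2337.
Unrounded shares: Tam 204,717.74; Dube 33,920.48; Vance 95,238.92; Petrov 101,802.86.
After rounding ($5): Tam $204,720; Dube $33,920; Vance $95,240; Petrov $101,805. Sum = $435,685.
Difference $435,680 − $435,685 = −$5 applied to largest allocation (Tam): Tam becomes $204,715.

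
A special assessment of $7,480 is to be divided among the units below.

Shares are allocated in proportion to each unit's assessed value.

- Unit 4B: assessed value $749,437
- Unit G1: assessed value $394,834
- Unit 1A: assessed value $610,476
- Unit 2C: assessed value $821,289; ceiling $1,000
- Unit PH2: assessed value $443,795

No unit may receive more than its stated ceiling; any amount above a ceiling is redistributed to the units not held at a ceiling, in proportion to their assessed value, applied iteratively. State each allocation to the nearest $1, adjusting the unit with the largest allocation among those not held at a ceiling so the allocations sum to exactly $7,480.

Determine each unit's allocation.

Unit 4B: $2,209 | Unit G1: $1,164 | Unit 1A: $1,799 | Unit 2C: $1,000 | Unit PH2: $1,308

Total assessed value = 3,019,831.
Unconstrained shares: Unit 4B 1,856.33; Unit G1 977.99; Unit 1A 1,512.12; Unit 2C 2,034.30; Unit PH2 1,099.26.
Capped: Unit 2C ($1,000); remaining pool $6,480 reallocated over remaining assessed value 2,198,542.
Redistributed shares: Unit 4B 2,208.90 → $2,209; Unit G1 1,163.74 → $1,164; Unit 1A 1,799.32 → $1,799; Unit PH2 1,308.04 → $1,308.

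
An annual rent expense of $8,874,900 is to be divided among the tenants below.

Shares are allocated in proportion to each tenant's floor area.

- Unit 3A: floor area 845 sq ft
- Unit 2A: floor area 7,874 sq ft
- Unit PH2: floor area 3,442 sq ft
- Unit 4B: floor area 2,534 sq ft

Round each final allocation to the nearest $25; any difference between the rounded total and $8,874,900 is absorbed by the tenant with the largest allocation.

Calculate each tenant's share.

Total floor area = 14,695.
Raw shares: Unit 3A 845/14,695 × $8,874,900 = 510,329.40; Unit 2A 7,874/14,695 × $8,874,900 = 4,755,424.47; Unit PH2 3,442/14,695 × $8,874,900 = 2,078,761.88; Unit 4B 2,534/14,695 × $8,874,900 = 1,530,384.25.
Rounded to nearest $25: Unit 3A $510,325; Unit 2A $4,755,425; Unit PH2 $2,078,750; Unit 4B $1,530,375. Sum = $8,874,875.
Difference $8,874,900 − $8,874,875 = +$25 applied to largest allocation (Unit 2A): Unit 2A becomes $4,755,450.

Unit 3A: $510,325; Unit 2A: $4,755,450; Unit PH2: $2,078,750; Unit 4B: $1,530,375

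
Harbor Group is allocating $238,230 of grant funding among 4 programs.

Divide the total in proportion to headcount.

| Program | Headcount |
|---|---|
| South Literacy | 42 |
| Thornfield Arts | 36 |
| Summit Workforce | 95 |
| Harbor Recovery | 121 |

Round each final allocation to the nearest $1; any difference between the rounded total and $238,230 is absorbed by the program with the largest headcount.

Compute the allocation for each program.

Combined headcount = 42 + 36 + 95 + 121 = 294.
Pro-rata amounts: South Literacy 34,032.86; Thornfield Arts 29,171.02; Summit Workforce 76,979.08; Harbor Recovery 98,047.04.
At nearest $1: South Literacy $34,033; Thornfield Arts $29,171; Summit Workforce $76,979; Harbor Recovery $98,047. Sum = $238,230.
Rounded total matches; no reconciliation needed.

South Literacy: $34,033 · Thornfield Arts: $29,171 · Summit Workforce: $76,979 · Harbor Recovery: $98,047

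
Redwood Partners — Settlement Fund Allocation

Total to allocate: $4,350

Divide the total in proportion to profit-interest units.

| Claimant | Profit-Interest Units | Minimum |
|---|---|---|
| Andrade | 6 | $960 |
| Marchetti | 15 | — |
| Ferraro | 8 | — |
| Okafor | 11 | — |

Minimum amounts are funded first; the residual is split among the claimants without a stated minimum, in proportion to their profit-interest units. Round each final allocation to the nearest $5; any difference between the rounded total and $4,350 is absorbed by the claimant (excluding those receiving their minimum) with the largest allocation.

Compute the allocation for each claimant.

Andrade: $960; Marchetti: $1,495; Ferraro: $800; Okafor: $1,095

Minimums first: Andrade $960. Balance $3,390.
Balance split over remaining profit-interest units 34: Marchetti 1,495.59 → $1,495; Ferraro 797.65 → $800; Okafor 1,096.76 → $1,095.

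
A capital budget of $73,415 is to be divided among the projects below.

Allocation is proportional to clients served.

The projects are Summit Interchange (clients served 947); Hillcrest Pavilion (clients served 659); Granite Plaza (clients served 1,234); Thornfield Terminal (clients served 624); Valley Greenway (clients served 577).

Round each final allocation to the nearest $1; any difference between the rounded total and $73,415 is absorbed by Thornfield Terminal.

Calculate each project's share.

Total clients served = 4,041.
Raw shares: Summit Interchange 947/4,041 × $73,415 = 17,204.65; Hillcrest Pavilion 659/4,041 × $73,415 = 11,972.40; Granite Plaza 1,234/4,041 × $73,415 = 22,418.74; Thornfield Terminal 624/4,041 × $73,415 = 11,336.54; Valley Greenway 577/4,041 × $73,415 = 10,482.67.
At nearest $1: Summit Interchange $17,205; Hillcrest Pavilion $11,972; Granite Plaza $22,419; Thornfield Terminal $11,337; Valley Greenway $10,483. Sum = $73,416.
Difference $73,415 − $73,416 = −$1 applied to Thornfield Terminal: Thornfield Terminal becomes $11,336.

Summit Interchange: $17,205; Hillcrest Pavilion: $11,972; Granite Plaza: $22,419; Thornfield Terminal: $11,336; Valley Greenway: $10,483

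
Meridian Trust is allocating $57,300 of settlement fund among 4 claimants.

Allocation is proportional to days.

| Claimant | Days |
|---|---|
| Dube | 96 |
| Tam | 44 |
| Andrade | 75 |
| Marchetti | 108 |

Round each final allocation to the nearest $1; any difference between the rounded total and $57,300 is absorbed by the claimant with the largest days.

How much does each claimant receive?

Days total: 96 + 44 + 75 + 108 = 323.
Proportional shares: Dube 17,030.34; Tam 7,805.57; Andrade 13,304.95; Marchetti 19,159.13.
Rounded to nearest $1: Dube $17,030; Tam $7,806; Andrade $13,305; Marchetti $19,159. Sum = $57,300.
No rounding difference to absorb.

Dube: $17,030; Tam: $7,806; Andrade: $13,305; Marchetti: $19,159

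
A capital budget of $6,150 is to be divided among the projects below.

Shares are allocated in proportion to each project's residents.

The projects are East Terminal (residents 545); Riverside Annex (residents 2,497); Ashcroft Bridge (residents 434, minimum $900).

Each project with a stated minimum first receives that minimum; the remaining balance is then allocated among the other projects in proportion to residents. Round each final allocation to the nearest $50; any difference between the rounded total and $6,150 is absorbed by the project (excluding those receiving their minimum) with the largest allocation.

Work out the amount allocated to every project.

East Terminal: $950; Riverside Annex: $4,300; Ashcroft Bridge: $900

Fund the minimums — Ashcroft Bridge $900. Residual $5,250.
Residual split over remaining residents 3,042: East Terminal 940.58 → $950; Riverside Annex 4,309.42 → $4,300.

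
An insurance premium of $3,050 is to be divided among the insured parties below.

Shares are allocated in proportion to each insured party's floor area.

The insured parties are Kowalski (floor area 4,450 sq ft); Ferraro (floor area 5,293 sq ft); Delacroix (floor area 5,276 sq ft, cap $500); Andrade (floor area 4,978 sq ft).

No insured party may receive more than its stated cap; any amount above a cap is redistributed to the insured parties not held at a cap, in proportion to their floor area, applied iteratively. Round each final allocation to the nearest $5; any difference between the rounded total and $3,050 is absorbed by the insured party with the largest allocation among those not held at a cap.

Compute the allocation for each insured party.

Combined floor area = 19,997.
Proportional shares (ignoring caps): Kowalski 678.73; Ferraro 807.30; Delacroix 804.71; Andrade 759.26.
Capped: Delacroix ($500); remaining pool $2,550 reallocated over remaining floor area 14,721.
Shares after redistribution: Kowalski 770.84 → $770; Ferraro 916.86 → $915; Andrade 862.30 → $860.
Rounding difference +$5 applied to Ferraro → $920.

Kowalski: $770 | Ferraro: $920 | Delacroix: $500 | Andrade: $860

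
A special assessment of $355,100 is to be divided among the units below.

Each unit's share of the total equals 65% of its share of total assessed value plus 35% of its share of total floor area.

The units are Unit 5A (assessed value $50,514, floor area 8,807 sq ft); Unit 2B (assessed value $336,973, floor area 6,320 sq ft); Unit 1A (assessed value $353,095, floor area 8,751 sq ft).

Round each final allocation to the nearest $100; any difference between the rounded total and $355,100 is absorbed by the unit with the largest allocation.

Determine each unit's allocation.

Assessed value total 740,582; floor area total 23,878.
Combined weights (65% assessed value + 35% floor area): Unit 5A 0.1734; Unit 2B 0.3884; Unit 1A 0.4382.
Proportional shares: Unit 5A 61,583.99; Unit 2B 137,918.98; Unit 1A 155,597.03.
After rounding ($100): Unit 5A $61,600; Unit 2B $137,900; Unit 1A $155,600. Sum = $355,100.
Sum already equals the total — no adjustment.

Unit 5A: $61,600 · Unit 2B: $137,900 · Unit 1A: $155,600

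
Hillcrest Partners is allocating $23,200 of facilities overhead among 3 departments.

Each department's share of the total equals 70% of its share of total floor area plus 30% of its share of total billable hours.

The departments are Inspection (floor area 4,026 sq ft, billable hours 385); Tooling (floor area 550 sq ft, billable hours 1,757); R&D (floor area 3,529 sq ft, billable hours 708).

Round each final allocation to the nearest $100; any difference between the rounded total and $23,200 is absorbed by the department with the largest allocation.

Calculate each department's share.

Inspection: $9,000 · Tooling: $5,400 · R&D: $8,800

Floor area total 8,105; billable hours total 2,850.
Combined weights (70% floor area + 30% billable hours): Inspection 0.3882; Tooling 0.2324; R&D 0.3793.
Proportional shares: Inspection 9,007.11; Tooling 5,392.81; R&D 8,800.07.
Rounded to nearest $100: Inspection $9,000; Tooling $5,400; R&D $8,800. Sum = $23,200.
Sum already equals the total — no adjustment.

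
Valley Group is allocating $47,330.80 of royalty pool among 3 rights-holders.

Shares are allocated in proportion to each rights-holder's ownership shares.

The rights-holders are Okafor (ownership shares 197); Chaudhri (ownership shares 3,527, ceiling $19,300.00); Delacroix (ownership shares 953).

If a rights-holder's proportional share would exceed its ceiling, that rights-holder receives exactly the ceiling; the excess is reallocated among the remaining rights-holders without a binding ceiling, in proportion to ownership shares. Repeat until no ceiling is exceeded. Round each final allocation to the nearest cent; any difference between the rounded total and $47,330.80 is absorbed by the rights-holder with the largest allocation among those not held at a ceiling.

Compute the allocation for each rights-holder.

Total ownership shares = 4,677.
Unconstrained shares: Okafor 1,993.6215; Chaudhri 35,692.9082; Delacroix 9,644.2703.
Capped: Chaudhri ($19,300.00); residual $28,030.80 reallocated over remaining ownership shares 1,150.
Redistributed shares: Okafor 4,801.7979 → $4,801.80; Delacroix 23,229.0021 → $23,229.00.

Okafor: $4,801.80 · Chaudhri: $19,300.00 · Delacroix: $23,229.00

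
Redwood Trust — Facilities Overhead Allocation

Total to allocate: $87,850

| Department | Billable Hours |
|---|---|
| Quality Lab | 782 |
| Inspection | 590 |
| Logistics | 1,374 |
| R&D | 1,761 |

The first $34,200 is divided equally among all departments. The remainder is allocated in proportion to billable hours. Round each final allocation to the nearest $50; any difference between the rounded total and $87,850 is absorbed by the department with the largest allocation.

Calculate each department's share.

First tranche $34,200 split equally: $8,550 each.
Remainder $53,650 by billable hours (total 4,507): Quality Lab 9,308.70 → $9,300; Inspection 7,023.19 → $7,000; Logistics 16,355.69 → $16,350; R&D 20,962.43 → $20,950.
Rounding difference +$50 on remainder applied to R&D.
Totals: Quality Lab $8,550 + $9,300 = $17,850; Inspection $8,550 + $7,000 = $15,550; Logistics $8,550 + $16,350 = $24,900; R&D $8,550 + $21,000 = $29,550.

Quality Lab: $17,850 · Inspection: $15,550 · Logistics: $24,900 · R&D: $29,550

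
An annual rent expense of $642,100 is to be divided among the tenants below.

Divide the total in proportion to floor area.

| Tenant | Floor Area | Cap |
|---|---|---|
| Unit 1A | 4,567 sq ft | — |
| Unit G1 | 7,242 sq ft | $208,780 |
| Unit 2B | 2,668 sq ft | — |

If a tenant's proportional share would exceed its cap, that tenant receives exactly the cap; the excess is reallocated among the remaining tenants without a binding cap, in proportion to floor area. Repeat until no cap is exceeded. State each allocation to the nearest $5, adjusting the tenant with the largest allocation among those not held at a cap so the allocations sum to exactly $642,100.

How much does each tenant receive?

Unit 1A: $273,530 | Unit G1: $208,780 | Unit 2B: $159,790

Sum of floor area: 14,477.
Pro-rata shares before constraints: Unit 1A 202,560.66; Unit G1 321,205.24; Unit 2B 118,334.10.
Cap binds for Unit G1 ($208,780); residual $433,320 reallocated over remaining floor area 7,235.
Redistributed shares: Unit 1A 273,527.64 → $273,530; Unit 2B 159,792.36 → $159,790.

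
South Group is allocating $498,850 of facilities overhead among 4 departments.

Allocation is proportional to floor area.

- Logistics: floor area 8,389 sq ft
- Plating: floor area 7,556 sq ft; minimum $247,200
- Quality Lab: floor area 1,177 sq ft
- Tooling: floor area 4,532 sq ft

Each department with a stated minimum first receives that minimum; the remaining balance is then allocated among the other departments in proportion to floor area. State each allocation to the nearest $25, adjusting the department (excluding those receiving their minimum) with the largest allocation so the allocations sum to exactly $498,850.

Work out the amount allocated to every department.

Logistics: $149,750 | Plating: $247,200 | Quality Lab: $21,000 | Tooling: $80,900

Minimums first: Plating $247,200. Remaining pool $251,650.
Remaining pool split over remaining floor area 14,098: Logistics 149,744.07 → $149,750; Quality Lab 21,009.51 → $21,000; Tooling 80,896.43 → $80,900.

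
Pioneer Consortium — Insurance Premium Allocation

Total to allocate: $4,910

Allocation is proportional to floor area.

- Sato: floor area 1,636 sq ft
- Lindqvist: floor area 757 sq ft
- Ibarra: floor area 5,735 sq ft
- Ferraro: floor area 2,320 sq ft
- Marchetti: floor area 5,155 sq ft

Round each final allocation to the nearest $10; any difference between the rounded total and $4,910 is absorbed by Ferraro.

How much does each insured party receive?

Total floor area = 15,603.
Proportional shares: Sato 1,636/15,603 × $4,910 = 514.82; Lindqvist 757/15,603 × $4,910 = 238.22; Ibarra 5,735/15,603 × $4,910 = 1,804.71; Ferraro 2,320/15,603 × $4,910 = 730.06; Marchetti 5,155/15,603 × $4,910 = 1,622.19.
After rounding ($10): Sato $510; Lindqvist $240; Ibarra $1,800; Ferraro $730; Marchetti $1,620. Sum = $4,900.
Difference $4,910 − $4,900 = +$10 applied to Ferraro: Ferraro becomes $740.

Sato: $510 · Lindqvist: $240 · Ibarra: $1,800 · Ferraro: $740 · Marchetti: $1,620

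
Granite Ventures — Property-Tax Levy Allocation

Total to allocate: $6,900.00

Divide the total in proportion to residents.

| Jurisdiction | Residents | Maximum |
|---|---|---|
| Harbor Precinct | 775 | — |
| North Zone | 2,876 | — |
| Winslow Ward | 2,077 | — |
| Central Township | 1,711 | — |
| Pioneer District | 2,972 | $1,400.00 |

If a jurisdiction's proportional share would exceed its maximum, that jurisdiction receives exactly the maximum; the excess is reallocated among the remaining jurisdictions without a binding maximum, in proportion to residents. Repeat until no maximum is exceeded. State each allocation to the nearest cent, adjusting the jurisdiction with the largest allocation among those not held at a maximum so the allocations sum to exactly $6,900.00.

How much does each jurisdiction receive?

Harbor Precinct: $572.99 · North Zone: $2,126.37 · Winslow Ward: $1,535.62 · Central Township: $1,265.02 · Pioneer District: $1,400.00

Sum of residents: 10,411.
Pro-rata shares before constraints: Harbor Precinct 513.6394; North Zone 1,906.0993; Winslow Ward 1,376.5536; Central Township 1,133.9833; Pioneer District 1,969.7243.
Held at cap: Pioneer District ($1,400.00); remaining pool $5,500.00 reallocated over remaining residents 7,439.
Redistributed shares: Harbor Precinct 572.9937 → $572.99; North Zone 2,126.3611 → $2,126.36; Winslow Ward 1,535.6231 → $1,535.62; Central Township 1,265.0222 → $1,265.02.
Rounding difference +$0.01 applied to North Zone → $2,126.37.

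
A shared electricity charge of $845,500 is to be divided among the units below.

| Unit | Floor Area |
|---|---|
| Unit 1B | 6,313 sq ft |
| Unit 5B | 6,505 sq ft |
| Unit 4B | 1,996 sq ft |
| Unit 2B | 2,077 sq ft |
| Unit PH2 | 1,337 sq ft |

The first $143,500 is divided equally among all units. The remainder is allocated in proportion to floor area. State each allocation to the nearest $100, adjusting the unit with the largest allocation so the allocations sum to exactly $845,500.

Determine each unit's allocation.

Unit 1B: $271,800 | Unit 5B: $279,200 | Unit 4B: $105,600 | Unit 2B: $108,700 | Unit PH2: $80,200

Equal tier: $143,500 ÷ 5 = $28,700 apiece.
Remainder $702,000 by floor area (total 18,228): Unit 1B 243,127.39 → $243,100; Unit 5B 250,521.72 → $250,500; Unit 4B 76,870.31 → $76,900; Unit 2B 79,989.80 → $80,000; Unit PH2 51,490.78 → $51,500.
Totals: Unit 1B $28,700 + $243,100 = $271,800; Unit 5B $28,700 + $250,500 = $279,200; Unit 4B $28,700 + $76,900 = $105,600; Unit 2B $28,700 + $80,000 = $108,700; Unit PH2 $28,700 + $51,500 = $80,200.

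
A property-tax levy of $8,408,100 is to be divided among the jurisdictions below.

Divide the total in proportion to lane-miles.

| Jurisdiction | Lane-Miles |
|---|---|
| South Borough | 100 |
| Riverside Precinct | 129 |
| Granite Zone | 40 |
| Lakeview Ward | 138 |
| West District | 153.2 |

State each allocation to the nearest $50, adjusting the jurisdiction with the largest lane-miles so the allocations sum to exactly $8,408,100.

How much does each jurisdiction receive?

Combined lane-miles = 560.2.
Raw shares: South Borough 100/560.2 × $8,408,100 = 1,500,910.39; Riverside Precinct 129/560.2 × $8,408,100 = 1,936,174.40; Granite Zone 40/560.2 × $8,408,100 = 600,364.16; Lakeview Ward 138/560.2 × $8,408,100 = 2,071,256.34; West District 153.2/560.2 × $8,408,100 = 2,299,394.72.
After rounding ($50): South Borough $1,500,900; Riverside Precinct $1,936,150; Granite Zone $600,350; Lakeview Ward $2,071,250; West District $2,299,400. Sum = $8,408,050.
Difference $8,408,100 − $8,408,050 = +$50 applied to largest lane-miles (West District): West District becomes $2,299,450.

South Borough: $1,500,900 · Riverside Precinct: $1,936,150 · Granite Zone: $600,350 · Lakeview Ward: $2,071,250 · West District: $2,299,450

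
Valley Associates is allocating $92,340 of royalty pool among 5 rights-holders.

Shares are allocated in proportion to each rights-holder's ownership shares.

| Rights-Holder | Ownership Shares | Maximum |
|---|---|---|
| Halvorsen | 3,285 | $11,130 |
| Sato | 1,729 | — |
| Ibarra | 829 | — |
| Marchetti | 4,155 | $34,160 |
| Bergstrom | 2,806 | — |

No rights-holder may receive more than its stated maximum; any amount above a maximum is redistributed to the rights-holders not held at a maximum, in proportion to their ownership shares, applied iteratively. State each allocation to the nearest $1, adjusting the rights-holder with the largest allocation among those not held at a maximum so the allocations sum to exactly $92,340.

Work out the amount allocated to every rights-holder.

Ownership shares total: 12,804.
Pro-rata shares before constraints: Halvorsen 23,690.79; Sato 12,469.22; Ibarra 5,978.59; Marchetti 29,965.07; Bergstrom 20,236.34.
Held at cap: Halvorsen ($11,130); residual $81,210 reallocated over remaining ownership shares 9,519.
Held at cap: Marchetti ($34,160); residual $47,050 reallocated over remaining ownership shares 5,364.
Remaining shares: Sato 15,165.82 → $15,166; Ibarra 7,271.52 → $7,272; Bergstrom 24,612.66 → $24,613.
Rounding difference −$1 applied to Bergstrom → $24,612.

Halvorsen: $11,130; Sato: $15,166; Ibarra: $7,272; Marchetti: $34,160; Bergstrom: $24,612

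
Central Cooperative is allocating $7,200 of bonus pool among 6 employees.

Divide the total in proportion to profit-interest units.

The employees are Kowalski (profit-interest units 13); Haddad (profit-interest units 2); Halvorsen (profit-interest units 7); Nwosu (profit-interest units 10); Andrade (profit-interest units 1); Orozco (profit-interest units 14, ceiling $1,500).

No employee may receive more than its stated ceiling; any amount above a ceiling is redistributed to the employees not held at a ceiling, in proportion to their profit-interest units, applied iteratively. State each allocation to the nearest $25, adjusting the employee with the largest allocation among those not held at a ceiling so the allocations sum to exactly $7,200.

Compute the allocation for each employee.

Kowalski: $2,250 | Haddad: $350 | Halvorsen: $1,200 | Nwosu: $1,725 | Andrade: $175 | Orozco: $1,500

Total profit-interest units = 47.
Unconstrained shares: Kowalski 1,991.49; Haddad 306.38; Halvorsen 1,072.34; Nwosu 1,531.91; Andrade 153.19; Orozco 2,144.68.
Capped: Orozco ($1,500); balance $5,700 reallocated over remaining profit-interest units 33.
Redistributed shares: Kowalski 2,245.45 → $2,250; Haddad 345.45 → $350; Halvorsen 1,209.09 → $1,200; Nwosu 1,727.27 → $1,725; Andrade 172.73 → $175.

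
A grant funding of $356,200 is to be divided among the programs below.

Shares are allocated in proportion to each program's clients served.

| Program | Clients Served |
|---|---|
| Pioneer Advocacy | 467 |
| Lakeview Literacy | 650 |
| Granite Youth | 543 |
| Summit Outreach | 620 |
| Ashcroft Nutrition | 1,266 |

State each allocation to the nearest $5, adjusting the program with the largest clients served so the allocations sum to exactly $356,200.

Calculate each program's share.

Combined clients served = 467 + 650 + 543 + 620 + 1,266 = 3,546.
Pro-rata amounts: Pioneer Advocacy 46,910.72; Lakeview Literacy 65,293.29; Granite Youth 54,545.01; Summit Outreach 62,279.75; Ashcroft Nutrition 127,171.24.
After rounding ($5): Pioneer Advocacy $46,910; Lakeview Literacy $65,295; Granite Youth $54,545; Summit Outreach $62,280; Ashcroft Nutrition $127,170. Sum = $356,200.
No rounding difference to absorb.

Pioneer Advocacy: $46,910 | Lakeview Literacy: $65,295 | Granite Youth: $54,545 | Summit Outreach: $62,280 | Ashcroft Nutrition: $127,170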